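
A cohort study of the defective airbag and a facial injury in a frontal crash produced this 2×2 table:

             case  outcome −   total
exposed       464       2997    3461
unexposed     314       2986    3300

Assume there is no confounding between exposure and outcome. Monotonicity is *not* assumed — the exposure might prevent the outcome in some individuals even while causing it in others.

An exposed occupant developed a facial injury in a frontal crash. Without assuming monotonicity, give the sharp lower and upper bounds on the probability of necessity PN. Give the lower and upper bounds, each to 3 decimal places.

0.290 ≤ PN ≤ 1.000

p₁ = P(outcome | exposed) = 464/3461 = 0.13407
p₀ = P(outcome | unexposed) = 314/3300 = 0.095152
Under exogeneity alone the bounds on PN are max{0,(p₁−p₀)/p₁} ≤ PN ≤ min{1,(1−p₀)/p₁}.
  lower = (p₁ − p₀)/p₁ = 0.038914 / 0.13407 ≈ 0.2903
  upper = min{1, (1 − p₀)/p₁} = 0.90485 / 0.13407 ≈ 6.7493 → capped at 1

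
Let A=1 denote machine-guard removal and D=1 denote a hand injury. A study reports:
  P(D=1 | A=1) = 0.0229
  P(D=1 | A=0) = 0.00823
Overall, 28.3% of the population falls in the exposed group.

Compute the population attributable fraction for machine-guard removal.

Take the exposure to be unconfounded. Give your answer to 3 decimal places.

PAF ≈ 0.335

Let p₁ = 0.0229, p₀ = 0.00823.
Overall risk P(Y=1) = π·p₁ + (1−π)·p₀ = 0.283×0.0229 + 0.717×0.00823 = 0.012382.
Under exogeneity, PAF = [P(Y=1) − p₀] / P(Y=1).
PAF = (0.012382 − 0.00823) / 0.012382 ≈ 0.3353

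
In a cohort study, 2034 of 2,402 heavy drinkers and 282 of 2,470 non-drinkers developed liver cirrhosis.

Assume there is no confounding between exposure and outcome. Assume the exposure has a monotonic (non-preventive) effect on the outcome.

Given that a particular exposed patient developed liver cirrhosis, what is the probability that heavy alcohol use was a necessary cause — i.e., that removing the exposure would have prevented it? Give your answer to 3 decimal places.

p₁ = P(outcome | exposed) = 2034/2402 = 0.84679
p₀ = P(outcome | unexposed) = 282/2470 = 0.11417
Under exogeneity and monotonicity, PN = (p₁ − p₀) / p₁.
PN = (0.84679 − 0.11417) / 0.84679 = 0.73262 / 0.84679 ≈ 0.8652

PN ≈ 0.865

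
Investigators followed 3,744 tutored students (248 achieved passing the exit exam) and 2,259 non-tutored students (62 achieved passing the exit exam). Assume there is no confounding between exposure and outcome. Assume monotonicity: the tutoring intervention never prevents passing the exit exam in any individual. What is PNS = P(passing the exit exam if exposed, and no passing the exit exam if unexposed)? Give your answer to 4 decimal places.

p₁ = P(outcome | exposed) = 248/3744 = 0.066239
p₀ = P(outcome | unexposed) = 62/2259 = 0.027446
Under exogeneity and monotonicity, PNS = p₁ − p₀.
PNS = 0.066239 − 0.027446 = 0.038794

PNS ≈ 0.0388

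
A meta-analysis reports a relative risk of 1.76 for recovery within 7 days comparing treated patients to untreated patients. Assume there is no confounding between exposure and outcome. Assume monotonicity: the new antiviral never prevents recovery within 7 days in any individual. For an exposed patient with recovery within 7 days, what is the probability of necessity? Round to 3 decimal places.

PN ≈ 0.432

Under exogeneity and monotonicity, PN = (RR − 1) / RR = 1 − 1/RR.
PN = (1.76 − 1) / 1.76 = 0.76 / 1.76 ≈ 0.4318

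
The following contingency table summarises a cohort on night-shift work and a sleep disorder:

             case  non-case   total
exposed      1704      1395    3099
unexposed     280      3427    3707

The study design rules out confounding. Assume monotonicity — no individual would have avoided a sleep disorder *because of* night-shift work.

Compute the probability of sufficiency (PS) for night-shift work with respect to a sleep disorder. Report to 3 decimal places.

p₁ = P(outcome | exposed) = 1704/3099 = 0.54985
p₀ = P(outcome | unexposed) = 280/3707 = 0.075533
Under exogeneity and monotonicity, PS = (p₁ − p₀) / (1 − p₀).
PS = (0.54985 − 0.075533) / (1 − 0.075533) = 0.47432 / 0.92447 ≈ 0.5131

PS ≈ 0.513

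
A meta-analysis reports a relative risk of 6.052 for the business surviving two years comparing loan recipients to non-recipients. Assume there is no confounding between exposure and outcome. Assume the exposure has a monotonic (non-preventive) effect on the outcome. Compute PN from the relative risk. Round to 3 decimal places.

Under exogeneity and monotonicity, PN = (RR − 1) / RR = 1 − 1/RR.
PN = (6.052 − 1) / 6.052 = 5.052 / 6.052 ≈ 0.8348

PN ≈ 0.835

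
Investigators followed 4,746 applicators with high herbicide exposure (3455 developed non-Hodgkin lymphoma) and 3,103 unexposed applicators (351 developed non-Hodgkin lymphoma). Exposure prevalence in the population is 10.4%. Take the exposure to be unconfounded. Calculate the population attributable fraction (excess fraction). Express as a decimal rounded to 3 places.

PAF ≈ 0.361

p₁ = P(outcome | exposed) = 3455/4746 = 0.72798
p₀ = P(outcome | unexposed) = 351/3103 = 0.11312
Overall risk P(Y=1) = π·p₁ + (1−π)·p₀ = 0.104×0.72798 + 0.896×0.11312 = 0.17706.
Under exogeneity, PAF = [P(Y=1) − p₀] / P(Y=1).
PAF = (0.17706 − 0.11312) / 0.17706 ≈ 0.3611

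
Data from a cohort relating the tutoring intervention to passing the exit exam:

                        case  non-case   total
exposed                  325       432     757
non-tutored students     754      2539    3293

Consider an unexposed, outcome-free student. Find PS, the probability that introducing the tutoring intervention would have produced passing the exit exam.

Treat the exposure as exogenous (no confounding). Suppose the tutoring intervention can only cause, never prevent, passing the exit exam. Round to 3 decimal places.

p₁ = P(outcome | exposed) = 325/757 = 0.42933
p₀ = P(outcome | unexposed) = 754/3293 = 0.22897
Under exogeneity and monotonicity, PS = (p₁ − p₀) / (1 − p₀).
PS = (0.42933 − 0.22897) / (1 − 0.22897) = 0.20036 / 0.77103 ≈ 0.2599

PS ≈ 0.260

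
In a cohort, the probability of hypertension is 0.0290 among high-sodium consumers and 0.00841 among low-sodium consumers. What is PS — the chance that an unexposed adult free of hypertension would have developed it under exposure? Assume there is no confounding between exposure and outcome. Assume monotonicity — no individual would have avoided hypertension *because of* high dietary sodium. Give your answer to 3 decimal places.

Let p₁ = 0.029, p₀ = 0.00841.
Under exogeneity and monotonicity, PS = (p₁ − p₀) / (1 − p₀).
PS = (0.029 − 0.00841) / (1 − 0.00841) = 0.02059 / 0.99159 ≈ 0.0208

PS ≈ 0.021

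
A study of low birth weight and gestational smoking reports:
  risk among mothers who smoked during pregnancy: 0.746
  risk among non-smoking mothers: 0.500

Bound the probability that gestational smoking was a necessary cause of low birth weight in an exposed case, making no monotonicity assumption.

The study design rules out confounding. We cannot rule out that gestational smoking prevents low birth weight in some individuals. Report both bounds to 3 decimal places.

0.330 ≤ PN ≤ 0.670

Let p₁ = 0.746, p₀ = 0.5.
Under exogeneity alone the bounds on PN are max{0,(p₁−p₀)/p₁} ≤ PN ≤ min{1,(1−p₀)/p₁}.
  lower = (p₁ − p₀)/p₁ = 0.246 / 0.746 ≈ 0.3298
  upper = min{1, (1 − p₀)/p₁} = 0.5 / 0.746 ≈ 0.6702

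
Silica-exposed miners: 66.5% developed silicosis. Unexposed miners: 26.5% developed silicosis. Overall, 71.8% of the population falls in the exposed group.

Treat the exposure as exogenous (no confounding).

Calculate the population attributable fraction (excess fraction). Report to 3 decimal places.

p₁ = 0.665, p₀ = 0.265.
Overall risk P(Y=1) = π·p₁ + (1−π)·p₀ = 0.718×0.665 + 0.282×0.265 = 0.5522.
Under exogeneity, PAF = [P(Y=1) − p₀] / P(Y=1).
PAF = (0.5522 − 0.265) / 0.5522 ≈ 0.5201

PAF ≈ 0.520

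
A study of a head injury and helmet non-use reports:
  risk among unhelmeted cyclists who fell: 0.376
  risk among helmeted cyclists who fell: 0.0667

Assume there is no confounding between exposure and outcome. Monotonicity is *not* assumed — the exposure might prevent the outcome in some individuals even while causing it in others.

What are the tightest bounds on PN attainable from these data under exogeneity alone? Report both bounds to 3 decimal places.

0.823 ≤ PN ≤ 1.000

Let p₁ = 0.376, p₀ = 0.0667.
Under exogeneity alone the bounds on PN are max{0,(p₁−p₀)/p₁} ≤ PN ≤ min{1,(1−p₀)/p₁}.
  lower = (p₁ − p₀)/p₁ = 0.3093 / 0.376 ≈ 0.8226
  upper = min{1, (1 − p₀)/p₁} = 0.9333 / 0.376 ≈ 2.4822 → capped at 1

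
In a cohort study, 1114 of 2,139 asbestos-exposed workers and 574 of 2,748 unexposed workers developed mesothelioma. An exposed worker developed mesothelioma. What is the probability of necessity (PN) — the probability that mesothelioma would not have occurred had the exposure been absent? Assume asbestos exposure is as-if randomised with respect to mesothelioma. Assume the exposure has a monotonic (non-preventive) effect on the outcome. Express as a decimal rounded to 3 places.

PN ≈ 0.599

p₁ = P(outcome | exposed) = 1114/2139 = 0.5208
p₀ = P(outcome | unexposed) = 574/2748 = 0.20888
Under exogeneity and monotonicity, PN = (p₁ − p₀) / p₁.
PN = (0.5208 − 0.20888) / 0.5208 = 0.31192 / 0.5208 ≈ 0.5989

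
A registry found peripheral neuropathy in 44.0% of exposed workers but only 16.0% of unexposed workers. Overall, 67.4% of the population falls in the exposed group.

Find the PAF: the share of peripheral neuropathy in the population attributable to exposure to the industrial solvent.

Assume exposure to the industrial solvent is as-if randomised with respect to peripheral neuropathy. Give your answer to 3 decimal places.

PAF ≈ 0.541

p₁ = 0.44, p₀ = 0.16.
Overall risk P(Y=1) = π·p₁ + (1−π)·p₀ = 0.674×0.44 + 0.326×0.16 = 0.34872.
Under exogeneity, PAF = [P(Y=1) − p₀] / P(Y=1).
PAF = (0.34872 − 0.16) / 0.34872 ≈ 0.5412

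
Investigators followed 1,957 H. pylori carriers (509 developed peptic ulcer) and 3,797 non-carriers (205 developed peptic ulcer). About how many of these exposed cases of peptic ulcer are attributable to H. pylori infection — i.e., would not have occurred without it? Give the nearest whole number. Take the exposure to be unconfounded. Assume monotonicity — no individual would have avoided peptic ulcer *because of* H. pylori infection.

p₁ = P(outcome | exposed) = 509/1957 = 0.26009
p₀ = P(outcome | unexposed) = 205/3797 = 0.05399
PN = (p₁ − p₀)/p₁ = (0.26009 − 0.05399) / 0.26009 ≈ 0.79242.
Attributable cases ≈ PN × (exposed cases) = 0.79242 × 509 ≈ 403.34.

about 403 cases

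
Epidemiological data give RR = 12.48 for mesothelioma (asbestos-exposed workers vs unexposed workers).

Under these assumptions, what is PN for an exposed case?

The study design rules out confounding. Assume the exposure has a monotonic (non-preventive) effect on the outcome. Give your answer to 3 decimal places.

Under exogeneity and monotonicity, PN = (RR − 1) / RR = 1 − 1/RR.
PN = (12.48 − 1) / 12.48 = 11.48 / 12.48 ≈ 0.9199

PN ≈ 0.920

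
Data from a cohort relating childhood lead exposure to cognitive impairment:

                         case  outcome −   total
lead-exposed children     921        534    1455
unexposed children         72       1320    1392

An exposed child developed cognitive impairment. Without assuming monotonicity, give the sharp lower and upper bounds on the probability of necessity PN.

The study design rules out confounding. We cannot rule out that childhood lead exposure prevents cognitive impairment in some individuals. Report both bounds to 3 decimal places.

p₁ = P(outcome | exposed) = 921/1455 = 0.63299
p₀ = P(outcome | unexposed) = 72/1392 = 0.051724
Under exogeneity alone the bounds on PN are max{0,(p₁−p₀)/p₁} ≤ PN ≤ min{1,(1−p₀)/p₁}.
  lower = (p₁ − p₀)/p₁ = 0.58127 / 0.63299 ≈ 0.9183
  upper = min{1, (1 − p₀)/p₁} = 0.94828 / 0.63299 ≈ 1.4981 → capped at 1

0.918 ≤ PN ≤ 1.000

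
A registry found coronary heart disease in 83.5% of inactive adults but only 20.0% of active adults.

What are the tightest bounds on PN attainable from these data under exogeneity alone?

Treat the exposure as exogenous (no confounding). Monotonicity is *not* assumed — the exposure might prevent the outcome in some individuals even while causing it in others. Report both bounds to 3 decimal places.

0.760 ≤ PN ≤ 0.958

p₁ = 0.835, p₀ = 0.2.
Under exogeneity alone the bounds on PN are max{0,(p₁−p₀)/p₁} ≤ PN ≤ min{1,(1−p₀)/p₁}.
  lower = (p₁ − p₀)/p₁ = 0.635 / 0.835 ≈ 0.7605
  upper = min{1, (1 − p₀)/p₁} = 0.8 / 0.835 ≈ 0.9581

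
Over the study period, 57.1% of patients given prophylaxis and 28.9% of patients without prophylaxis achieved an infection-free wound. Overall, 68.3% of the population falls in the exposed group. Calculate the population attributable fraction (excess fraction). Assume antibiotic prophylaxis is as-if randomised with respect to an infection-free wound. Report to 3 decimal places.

PAF ≈ 0.400

p₁ = 0.571, p₀ = 0.289.
Overall risk P(Y=1) = π·p₁ + (1−π)·p₀ = 0.683×0.571 + 0.317×0.289 = 0.48161.
Under exogeneity, PAF = [P(Y=1) − p₀] / P(Y=1).
PAF = (0.48161 − 0.289) / 0.48161 ≈ 0.3999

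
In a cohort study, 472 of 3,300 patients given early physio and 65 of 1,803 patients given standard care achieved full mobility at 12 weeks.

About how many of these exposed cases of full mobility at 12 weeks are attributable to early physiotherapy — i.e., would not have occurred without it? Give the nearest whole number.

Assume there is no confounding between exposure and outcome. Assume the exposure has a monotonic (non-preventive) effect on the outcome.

p₁ = P(outcome | exposed) = 472/3300 = 0.14303
p₀ = P(outcome | unexposed) = 65/1803 = 0.036051
PN = (p₁ − p₀)/p₁ = (0.14303 − 0.036051) / 0.14303 ≈ 0.74795.
Attributable cases ≈ PN × (exposed cases) = 0.74795 × 472 ≈ 353.03.

about 353 cases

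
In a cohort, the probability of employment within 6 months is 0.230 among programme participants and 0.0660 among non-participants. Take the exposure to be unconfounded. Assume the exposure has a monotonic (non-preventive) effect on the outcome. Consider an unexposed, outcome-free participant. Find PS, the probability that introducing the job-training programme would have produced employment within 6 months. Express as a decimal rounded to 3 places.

Let p₁ = 0.23, p₀ = 0.066.
Under exogeneity and monotonicity, PS = (p₁ − p₀) / (1 − p₀).
PS = (0.23 − 0.066) / (1 − 0.066) = 0.164 / 0.934 ≈ 0.1756

PS ≈ 0.176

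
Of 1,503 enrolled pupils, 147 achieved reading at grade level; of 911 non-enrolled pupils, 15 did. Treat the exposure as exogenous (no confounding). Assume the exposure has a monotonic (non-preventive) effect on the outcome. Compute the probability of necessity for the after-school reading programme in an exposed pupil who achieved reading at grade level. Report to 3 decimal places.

p₁ = P(outcome | exposed) = 147/1503 = 0.097804
p₀ = P(outcome | unexposed) = 15/911 = 0.016465
Under exogeneity and monotonicity, PN = (p₁ − p₀) / p₁.
PN = (0.097804 − 0.016465) / 0.097804 = 0.081339 / 0.097804 ≈ 0.8316

PN ≈ 0.832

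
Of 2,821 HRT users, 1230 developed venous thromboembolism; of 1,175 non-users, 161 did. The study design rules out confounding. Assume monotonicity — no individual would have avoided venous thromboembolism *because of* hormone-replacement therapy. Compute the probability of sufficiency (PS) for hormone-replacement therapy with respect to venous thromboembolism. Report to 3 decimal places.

p₁ = P(outcome | exposed) = 1230/2821 = 0.43602
p₀ = P(outcome | unexposed) = 161/1175 = 0.13702
Under exogeneity and monotonicity, PS = (p₁ − p₀) / (1 − p₀).
PS = (0.43602 − 0.13702) / (1 − 0.13702) = 0.29899 / 0.86298 ≈ 0.3465

PS ≈ 0.346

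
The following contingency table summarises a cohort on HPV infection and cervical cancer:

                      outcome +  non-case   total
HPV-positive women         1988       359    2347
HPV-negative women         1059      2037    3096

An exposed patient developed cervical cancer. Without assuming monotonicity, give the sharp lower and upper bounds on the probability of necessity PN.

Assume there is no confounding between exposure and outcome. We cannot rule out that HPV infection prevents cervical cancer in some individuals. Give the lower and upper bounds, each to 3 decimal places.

p₁ = P(outcome | exposed) = 1988/2347 = 0.84704
p₀ = P(outcome | unexposed) = 1059/3096 = 0.34205
Under exogeneity alone the bounds on PN are max{0,(p₁−p₀)/p₁} ≤ PN ≤ min{1,(1−p₀)/p₁}.
  lower = (p₁ − p₀)/p₁ = 0.50498 / 0.84704 ≈ 0.5962
  upper = min{1, (1 − p₀)/p₁} = 0.65795 / 0.84704 ≈ 0.7768

0.596 ≤ PN ≤ 0.777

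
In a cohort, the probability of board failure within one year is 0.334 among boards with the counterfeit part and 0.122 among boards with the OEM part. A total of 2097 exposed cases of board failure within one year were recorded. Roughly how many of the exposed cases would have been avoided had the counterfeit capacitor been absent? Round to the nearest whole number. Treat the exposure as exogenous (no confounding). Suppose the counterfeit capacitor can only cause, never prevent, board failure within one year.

Let p₁ = 0.334, p₀ = 0.122.
PN = (p₁ − p₀)/p₁ = (0.334 − 0.122) / 0.334 ≈ 0.63473.
Attributable cases ≈ PN × (exposed cases) = 0.63473 × 2097 ≈ 1331.03.

about 1331 cases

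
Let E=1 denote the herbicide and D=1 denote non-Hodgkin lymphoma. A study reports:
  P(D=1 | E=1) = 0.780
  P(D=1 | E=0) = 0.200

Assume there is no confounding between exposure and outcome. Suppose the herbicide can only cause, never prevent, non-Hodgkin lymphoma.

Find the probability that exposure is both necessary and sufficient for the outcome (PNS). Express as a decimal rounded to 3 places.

PNS ≈ 0.580

Let p₁ = 0.78, p₀ = 0.2.
Under exogeneity and monotonicity, PNS = p₁ − p₀.
PNS = 0.78 − 0.2 = 0.58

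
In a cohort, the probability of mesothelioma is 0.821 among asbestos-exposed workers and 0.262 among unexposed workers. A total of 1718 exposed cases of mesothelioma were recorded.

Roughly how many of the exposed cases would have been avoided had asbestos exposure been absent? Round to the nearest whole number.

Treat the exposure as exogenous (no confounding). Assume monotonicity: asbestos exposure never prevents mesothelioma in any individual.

about 1170 cases

Let p₁ = 0.821, p₀ = 0.262.
PN = (p₁ − p₀)/p₁ = (0.821 − 0.262) / 0.821 ≈ 0.68088.
Attributable cases ≈ PN × (exposed cases) = 0.68088 × 1718 ≈ 1169.75.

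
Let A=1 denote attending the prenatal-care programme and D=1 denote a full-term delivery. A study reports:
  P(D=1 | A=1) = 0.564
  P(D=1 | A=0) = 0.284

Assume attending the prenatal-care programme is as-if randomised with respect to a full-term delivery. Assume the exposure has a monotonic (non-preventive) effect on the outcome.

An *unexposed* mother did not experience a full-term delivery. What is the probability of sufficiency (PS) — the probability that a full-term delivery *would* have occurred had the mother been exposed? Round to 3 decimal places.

Let p₁ = 0.564, p₀ = 0.284.
Under exogeneity and monotonicity, PS = (p₁ − p₀) / (1 − p₀).
PS = (0.564 − 0.284) / (1 − 0.284) = 0.28 / 0.716 ≈ 0.3911

PS ≈ 0.391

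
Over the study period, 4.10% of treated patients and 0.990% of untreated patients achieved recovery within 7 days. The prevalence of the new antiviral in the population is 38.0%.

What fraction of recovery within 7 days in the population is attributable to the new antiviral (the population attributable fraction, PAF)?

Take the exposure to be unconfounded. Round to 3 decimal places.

PAF ≈ 0.544

p₁ = 0.041, p₀ = 0.0099.
Overall risk P(Y=1) = π·p₁ + (1−π)·p₀ = 0.38×0.041 + 0.62×0.0099 = 0.021718.
Under exogeneity, PAF = [P(Y=1) − p₀] / P(Y=1).
PAF = (0.021718 − 0.0099) / 0.021718 ≈ 0.5442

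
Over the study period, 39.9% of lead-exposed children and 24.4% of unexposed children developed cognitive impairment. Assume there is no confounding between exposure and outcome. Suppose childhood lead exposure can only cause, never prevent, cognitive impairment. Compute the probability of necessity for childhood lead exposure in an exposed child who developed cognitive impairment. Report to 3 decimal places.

p₁ = 0.399, p₀ = 0.244.
Under exogeneity and monotonicity, PN = (p₁ − p₀) / p₁.
PN = (0.399 − 0.244) / 0.399 = 0.155 / 0.399 ≈ 0.3885

PN ≈ 0.388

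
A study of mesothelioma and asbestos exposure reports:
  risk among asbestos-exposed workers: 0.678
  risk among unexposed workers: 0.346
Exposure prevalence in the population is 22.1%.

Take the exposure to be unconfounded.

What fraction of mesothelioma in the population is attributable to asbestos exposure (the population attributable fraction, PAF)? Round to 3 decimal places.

PAF ≈ 0.175

Let p₁ = 0.678, p₀ = 0.346.
Overall risk P(Y=1) = π·p₁ + (1−π)·p₀ = 0.221×0.678 + 0.779×0.346 = 0.41937.
Under exogeneity, PAF = [P(Y=1) − p₀] / P(Y=1).
PAF = (0.41937 − 0.346) / 0.41937 ≈ 0.1750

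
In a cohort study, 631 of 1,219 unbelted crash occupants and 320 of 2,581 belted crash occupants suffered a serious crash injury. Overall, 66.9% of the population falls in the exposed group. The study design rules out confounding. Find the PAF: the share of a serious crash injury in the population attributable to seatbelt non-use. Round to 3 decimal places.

PAF ≈ 0.680

p₁ = P(outcome | exposed) = 631/1219 = 0.51764
p₀ = P(outcome | unexposed) = 320/2581 = 0.12398
Overall risk P(Y=1) = π·p₁ + (1−π)·p₀ = 0.669×0.51764 + 0.331×0.12398 = 0.38734.
Under exogeneity, PAF = [P(Y=1) − p₀] / P(Y=1).
PAF = (0.38734 − 0.12398) / 0.38734 ≈ 0.6799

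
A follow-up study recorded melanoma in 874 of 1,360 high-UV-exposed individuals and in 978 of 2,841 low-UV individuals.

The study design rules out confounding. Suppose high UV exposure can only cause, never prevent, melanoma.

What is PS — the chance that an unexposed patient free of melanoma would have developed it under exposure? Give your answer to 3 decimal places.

PS ≈ 0.455

p₁ = P(outcome | exposed) = 874/1360 = 0.64265
p₀ = P(outcome | unexposed) = 978/2841 = 0.34424
Under exogeneity and monotonicity, PS = (p₁ − p₀) / (1 − p₀).
PS = (0.64265 − 0.34424) / (1 − 0.34424) = 0.2984 / 0.65576 ≈ 0.4551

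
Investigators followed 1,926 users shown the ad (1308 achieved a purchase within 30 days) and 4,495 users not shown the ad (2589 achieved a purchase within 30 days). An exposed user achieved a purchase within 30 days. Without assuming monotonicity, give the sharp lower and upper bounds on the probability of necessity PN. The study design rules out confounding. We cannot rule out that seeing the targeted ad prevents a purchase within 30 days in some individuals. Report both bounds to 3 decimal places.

p₁ = P(outcome | exposed) = 1308/1926 = 0.67913
p₀ = P(outcome | unexposed) = 2589/4495 = 0.57597
Under exogeneity alone the bounds on PN are max{0,(p₁−p₀)/p₁} ≤ PN ≤ min{1,(1−p₀)/p₁}.
  lower = (p₁ − p₀)/p₁ = 0.10315 / 0.67913 ≈ 0.1519
  upper = min{1, (1 − p₀)/p₁} = 0.42403 / 0.67913 ≈ 0.6244

0.152 ≤ PN ≤ 0.624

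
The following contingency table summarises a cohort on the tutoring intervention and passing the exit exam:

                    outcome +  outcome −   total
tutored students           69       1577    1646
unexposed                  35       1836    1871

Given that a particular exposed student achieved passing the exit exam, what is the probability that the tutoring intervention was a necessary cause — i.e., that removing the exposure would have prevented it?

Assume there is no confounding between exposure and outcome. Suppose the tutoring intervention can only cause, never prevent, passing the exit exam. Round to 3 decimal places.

p₁ = P(outcome | exposed) = 69/1646 = 0.04192
p₀ = P(outcome | unexposed) = 35/1871 = 0.018707
Under exogeneity and monotonicity, PN = (p₁ − p₀)/p₁.
PN = (0.04192 − 0.018707) / 0.04192 ≈ 0.5538

PN ≈ 0.554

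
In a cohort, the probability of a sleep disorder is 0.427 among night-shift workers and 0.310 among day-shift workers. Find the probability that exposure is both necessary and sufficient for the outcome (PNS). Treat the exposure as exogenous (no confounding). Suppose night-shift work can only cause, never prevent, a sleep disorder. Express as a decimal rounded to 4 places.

Let p₁ = 0.427, p₀ = 0.31.
Under exogeneity and monotonicity, PNS = p₁ − p₀.
PNS = 0.427 − 0.31 = 0.117

PNS ≈ 0.1170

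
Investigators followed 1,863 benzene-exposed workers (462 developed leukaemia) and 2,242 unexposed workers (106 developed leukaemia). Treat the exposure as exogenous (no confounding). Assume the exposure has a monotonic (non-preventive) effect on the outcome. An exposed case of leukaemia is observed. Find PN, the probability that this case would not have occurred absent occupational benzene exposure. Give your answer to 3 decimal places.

PN ≈ 0.809

p₁ = P(outcome | exposed) = 462/1863 = 0.24799
p₀ = P(outcome | unexposed) = 106/2242 = 0.047279
Under exogeneity and monotonicity, PN = (p₁ − p₀) / p₁.
PN = (0.24799 − 0.047279) / 0.24799 = 0.20071 / 0.24799 ≈ 0.8093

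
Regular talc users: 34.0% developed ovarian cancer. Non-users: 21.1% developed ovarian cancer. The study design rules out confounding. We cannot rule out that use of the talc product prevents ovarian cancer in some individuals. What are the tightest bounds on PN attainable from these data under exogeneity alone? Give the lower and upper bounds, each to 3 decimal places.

p₁ = 0.34, p₀ = 0.211.
Under exogeneity alone the bounds on PN are max{0,(p₁−p₀)/p₁} ≤ PN ≤ min{1,(1−p₀)/p₁}.
  lower = (p₁ − p₀)/p₁ = 0.129 / 0.34 ≈ 0.3794
  upper = min{1, (1 − p₀)/p₁} = 0.789 / 0.34 ≈ 2.3206 → capped at 1

0.379 ≤ PN ≤ 1.000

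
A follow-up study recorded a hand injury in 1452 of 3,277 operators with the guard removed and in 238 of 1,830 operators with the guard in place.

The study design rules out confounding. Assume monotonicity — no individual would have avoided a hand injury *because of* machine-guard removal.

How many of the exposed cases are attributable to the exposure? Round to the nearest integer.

p₁ = P(outcome | exposed) = 1452/3277 = 0.44309
p₀ = P(outcome | unexposed) = 238/1830 = 0.13005
PN = (p₁ − p₀)/p₁ = (0.44309 − 0.13005) / 0.44309 ≈ 0.70648.
Attributable cases ≈ PN × (exposed cases) = 0.70648 × 1452 ≈ 1025.81.

about 1026 cases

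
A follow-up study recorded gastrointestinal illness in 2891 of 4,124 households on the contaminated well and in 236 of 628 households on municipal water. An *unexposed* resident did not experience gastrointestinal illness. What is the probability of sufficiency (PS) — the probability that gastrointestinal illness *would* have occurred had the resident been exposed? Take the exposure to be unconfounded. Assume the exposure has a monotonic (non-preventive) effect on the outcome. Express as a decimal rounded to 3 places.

p₁ = P(outcome | exposed) = 2891/4124 = 0.70102
p₀ = P(outcome | unexposed) = 236/628 = 0.3758
Under exogeneity and monotonicity, PS = (p₁ − p₀) / (1 − p₀).
PS = (0.70102 − 0.3758) / (1 − 0.3758) = 0.32522 / 0.6242 ≈ 0.5210

PS ≈ 0.521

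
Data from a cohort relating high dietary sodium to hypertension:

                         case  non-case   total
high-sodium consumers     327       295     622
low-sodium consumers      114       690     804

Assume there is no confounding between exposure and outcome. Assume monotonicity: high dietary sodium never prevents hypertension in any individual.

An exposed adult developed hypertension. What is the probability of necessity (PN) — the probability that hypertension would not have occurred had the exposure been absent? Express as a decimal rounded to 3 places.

PN ≈ 0.730

p₁ = P(outcome | exposed) = 327/622 = 0.52572
p₀ = P(outcome | unexposed) = 114/804 = 0.14179
Under exogeneity and monotonicity, PN = (p₁ − p₀) / p₁.
PN = (0.52572 − 0.14179) / 0.52572 = 0.38393 / 0.52572 ≈ 0.7303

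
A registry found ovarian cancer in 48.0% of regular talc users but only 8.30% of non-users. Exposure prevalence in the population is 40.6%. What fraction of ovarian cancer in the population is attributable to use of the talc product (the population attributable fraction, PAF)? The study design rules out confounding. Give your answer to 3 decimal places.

p₁ = 0.48, p₀ = 0.083.
Overall risk P(Y=1) = π·p₁ + (1−π)·p₀ = 0.406×0.48 + 0.594×0.083 = 0.24418.
Under exogeneity, PAF = [P(Y=1) − p₀] / P(Y=1).
PAF = (0.24418 − 0.083) / 0.24418 ≈ 0.6601

PAF ≈ 0.660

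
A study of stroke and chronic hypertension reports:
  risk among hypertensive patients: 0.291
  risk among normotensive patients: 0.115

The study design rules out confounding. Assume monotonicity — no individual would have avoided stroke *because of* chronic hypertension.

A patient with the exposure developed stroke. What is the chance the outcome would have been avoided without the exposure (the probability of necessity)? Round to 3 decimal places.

PN ≈ 0.605

Let p₁ = 0.291, p₀ = 0.115.
Under exogeneity and monotonicity, PN = (p₁ − p₀) / p₁.
PN = (0.291 − 0.115) / 0.291 = 0.176 / 0.291 ≈ 0.6048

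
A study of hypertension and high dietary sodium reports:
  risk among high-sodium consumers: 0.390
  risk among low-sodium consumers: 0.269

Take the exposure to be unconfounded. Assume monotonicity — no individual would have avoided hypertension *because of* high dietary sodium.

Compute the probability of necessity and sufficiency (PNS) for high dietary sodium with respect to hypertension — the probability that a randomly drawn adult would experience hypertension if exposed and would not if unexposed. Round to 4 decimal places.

Let p₁ = 0.39, p₀ = 0.269.
Under exogeneity and monotonicity, PNS = p₁ − p₀.
PNS = 0.39 − 0.269 = 0.121

PNS ≈ 0.1210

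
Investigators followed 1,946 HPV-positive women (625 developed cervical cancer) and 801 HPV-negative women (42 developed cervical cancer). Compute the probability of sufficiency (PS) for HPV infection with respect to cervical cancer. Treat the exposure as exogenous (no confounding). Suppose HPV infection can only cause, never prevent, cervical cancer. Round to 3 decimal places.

p₁ = P(outcome | exposed) = 625/1946 = 0.32117
p₀ = P(outcome | unexposed) = 42/801 = 0.052434
Under exogeneity and monotonicity, PS = (p₁ − p₀) / (1 − p₀).
PS = (0.32117 − 0.052434) / (1 − 0.052434) = 0.26874 / 0.94757 ≈ 0.2836

PS ≈ 0.284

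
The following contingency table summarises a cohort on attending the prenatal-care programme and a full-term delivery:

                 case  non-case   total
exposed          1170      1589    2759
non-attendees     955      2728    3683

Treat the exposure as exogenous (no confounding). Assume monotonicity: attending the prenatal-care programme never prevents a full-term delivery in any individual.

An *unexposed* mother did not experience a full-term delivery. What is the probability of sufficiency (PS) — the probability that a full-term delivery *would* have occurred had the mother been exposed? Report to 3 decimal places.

PS ≈ 0.222

p₁ = P(outcome | exposed) = 1170/2759 = 0.42407
p₀ = P(outcome | unexposed) = 955/3683 = 0.2593
Under exogeneity and monotonicity, PS = (p₁ − p₀)/(1 − p₀).
PS = (0.42407 − 0.2593) / 0.7407 ≈ 0.2224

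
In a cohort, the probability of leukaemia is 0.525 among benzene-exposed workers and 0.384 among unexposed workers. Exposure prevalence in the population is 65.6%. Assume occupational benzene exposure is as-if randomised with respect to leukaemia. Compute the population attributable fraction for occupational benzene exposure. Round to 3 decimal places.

PAF ≈ 0.194

Let p₁ = 0.525, p₀ = 0.384.
Overall risk P(Y=1) = π·p₁ + (1−π)·p₀ = 0.656×0.525 + 0.344×0.384 = 0.4765.
Under exogeneity, PAF = [P(Y=1) − p₀] / P(Y=1).
PAF = (0.4765 − 0.384) / 0.4765 ≈ 0.1941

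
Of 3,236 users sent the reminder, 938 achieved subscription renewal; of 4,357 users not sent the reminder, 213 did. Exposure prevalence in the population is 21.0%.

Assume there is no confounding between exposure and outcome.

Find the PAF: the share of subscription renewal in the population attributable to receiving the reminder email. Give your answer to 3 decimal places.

p₁ = P(outcome | exposed) = 938/3236 = 0.28986
p₀ = P(outcome | unexposed) = 213/4357 = 0.048887
Overall risk P(Y=1) = π·p₁ + (1−π)·p₀ = 0.21×0.28986 + 0.79×0.048887 = 0.099492.
Under exogeneity, PAF = [P(Y=1) − p₀] / P(Y=1).
PAF = (0.099492 − 0.048887) / 0.099492 ≈ 0.5086

PAF ≈ 0.509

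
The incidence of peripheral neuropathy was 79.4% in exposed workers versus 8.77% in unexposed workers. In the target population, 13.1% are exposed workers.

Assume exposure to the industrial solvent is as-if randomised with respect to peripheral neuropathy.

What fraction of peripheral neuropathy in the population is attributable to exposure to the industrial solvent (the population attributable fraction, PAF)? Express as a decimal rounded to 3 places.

PAF ≈ 0.513

p₁ = 0.794, p₀ = 0.0877.
Overall risk P(Y=1) = π·p₁ + (1−π)·p₀ = 0.131×0.794 + 0.869×0.0877 = 0.18023.
Under exogeneity, PAF = [P(Y=1) − p₀] / P(Y=1).
PAF = (0.18023 − 0.0877) / 0.18023 ≈ 0.5134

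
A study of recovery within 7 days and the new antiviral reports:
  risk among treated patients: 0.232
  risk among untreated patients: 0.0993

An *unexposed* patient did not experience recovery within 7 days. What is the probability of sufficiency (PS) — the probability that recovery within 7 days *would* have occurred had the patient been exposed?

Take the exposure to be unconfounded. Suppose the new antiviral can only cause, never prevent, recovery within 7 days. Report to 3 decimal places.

Let p₁ = 0.232, p₀ = 0.0993.
Under exogeneity and monotonicity, PS = (p₁ − p₀) / (1 − p₀).
PS = (0.232 − 0.0993) / (1 − 0.0993) = 0.1327 / 0.9007 ≈ 0.1473

PS ≈ 0.147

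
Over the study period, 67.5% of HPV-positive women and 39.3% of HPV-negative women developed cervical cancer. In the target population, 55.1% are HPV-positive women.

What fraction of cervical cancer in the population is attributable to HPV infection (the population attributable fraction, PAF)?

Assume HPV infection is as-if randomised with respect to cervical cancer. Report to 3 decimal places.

p₁ = 0.675, p₀ = 0.393.
Overall risk P(Y=1) = π·p₁ + (1−π)·p₀ = 0.551×0.675 + 0.449×0.393 = 0.54838.
Under exogeneity, PAF = [P(Y=1) − p₀] / P(Y=1).
PAF = (0.54838 − 0.393) / 0.54838 ≈ 0.2833

PAF ≈ 0.283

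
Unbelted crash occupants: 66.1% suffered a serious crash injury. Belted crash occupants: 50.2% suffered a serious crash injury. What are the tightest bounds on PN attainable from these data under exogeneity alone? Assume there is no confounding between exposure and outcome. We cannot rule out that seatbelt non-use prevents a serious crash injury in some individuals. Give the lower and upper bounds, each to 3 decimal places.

0.241 ≤ PN ≤ 0.753

p₁ = 0.661, p₀ = 0.502.
Under exogeneity alone the bounds on PN are max{0,(p₁−p₀)/p₁} ≤ PN ≤ min{1,(1−p₀)/p₁}.
  lower = (p₁ − p₀)/p₁ = 0.159 / 0.661 ≈ 0.2405
  upper = min{1, (1 − p₀)/p₁} = 0.498 / 0.661 ≈ 0.7534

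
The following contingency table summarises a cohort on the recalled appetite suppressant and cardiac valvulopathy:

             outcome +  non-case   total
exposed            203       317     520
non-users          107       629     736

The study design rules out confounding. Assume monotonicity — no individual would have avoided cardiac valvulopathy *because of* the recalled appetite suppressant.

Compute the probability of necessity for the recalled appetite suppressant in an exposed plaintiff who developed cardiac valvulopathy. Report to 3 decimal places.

PN ≈ 0.628

p₁ = P(outcome | exposed) = 203/520 = 0.39038
p₀ = P(outcome | unexposed) = 107/736 = 0.14538
Under exogeneity and monotonicity, PN = (p₁ − p₀)/p₁.
PN = (0.39038 − 0.14538) / 0.39038 ≈ 0.6276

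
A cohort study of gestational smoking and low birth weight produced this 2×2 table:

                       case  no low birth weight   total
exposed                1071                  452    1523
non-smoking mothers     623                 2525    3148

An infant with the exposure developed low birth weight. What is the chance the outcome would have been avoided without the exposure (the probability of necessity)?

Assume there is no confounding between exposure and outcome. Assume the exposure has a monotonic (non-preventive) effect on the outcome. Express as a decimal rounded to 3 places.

PN ≈ 0.719

p₁ = P(outcome | exposed) = 1071/1523 = 0.70322
p₀ = P(outcome | unexposed) = 623/3148 = 0.1979
Under exogeneity and monotonicity, PN = (p₁ − p₀)/p₁.
PN = (0.70322 − 0.1979) / 0.70322 ≈ 0.7186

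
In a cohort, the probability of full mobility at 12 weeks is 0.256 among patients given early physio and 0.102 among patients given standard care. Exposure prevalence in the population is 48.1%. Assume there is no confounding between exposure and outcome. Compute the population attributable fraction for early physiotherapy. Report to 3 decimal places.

Let p₁ = 0.256, p₀ = 0.102.
Overall risk P(Y=1) = π·p₁ + (1−π)·p₀ = 0.481×0.256 + 0.519×0.102 = 0.17607.
Under exogeneity, PAF = [P(Y=1) − p₀] / P(Y=1).
PAF = (0.17607 − 0.102) / 0.17607 ≈ 0.4207

PAF ≈ 0.421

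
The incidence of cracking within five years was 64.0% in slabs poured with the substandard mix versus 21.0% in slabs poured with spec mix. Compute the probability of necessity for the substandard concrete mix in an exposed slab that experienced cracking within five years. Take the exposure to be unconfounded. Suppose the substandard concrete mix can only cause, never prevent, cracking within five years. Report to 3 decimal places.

p₁ = 0.64, p₀ = 0.21.
Under exogeneity and monotonicity, PN = (p₁ − p₀) / p₁.
PN = (0.64 − 0.21) / 0.64 = 0.43 / 0.64 ≈ 0.6719

PN ≈ 0.672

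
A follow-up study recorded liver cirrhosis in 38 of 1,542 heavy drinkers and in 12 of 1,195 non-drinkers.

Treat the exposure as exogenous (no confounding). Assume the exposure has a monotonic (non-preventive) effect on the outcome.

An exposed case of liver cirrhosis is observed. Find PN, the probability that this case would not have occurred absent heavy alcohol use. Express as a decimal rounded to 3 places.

PN ≈ 0.593

p₁ = P(outcome | exposed) = 38/1542 = 0.024643
p₀ = P(outcome | unexposed) = 12/1195 = 0.010042
Under exogeneity and monotonicity, PN = (p₁ − p₀) / p₁.
PN = (0.024643 − 0.010042) / 0.024643 = 0.014601 / 0.024643 ≈ 0.5925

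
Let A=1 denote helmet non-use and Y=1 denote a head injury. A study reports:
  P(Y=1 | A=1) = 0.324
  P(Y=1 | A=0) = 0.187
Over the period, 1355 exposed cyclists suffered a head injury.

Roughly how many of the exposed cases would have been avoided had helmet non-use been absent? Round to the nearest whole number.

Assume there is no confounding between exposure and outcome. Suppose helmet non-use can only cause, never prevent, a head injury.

about 573 cases

Let p₁ = 0.324, p₀ = 0.187.
PN = (p₁ − p₀)/p₁ = (0.324 − 0.187) / 0.324 ≈ 0.42284.
Attributable cases ≈ PN × (exposed cases) = 0.42284 × 1355 ≈ 572.95.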